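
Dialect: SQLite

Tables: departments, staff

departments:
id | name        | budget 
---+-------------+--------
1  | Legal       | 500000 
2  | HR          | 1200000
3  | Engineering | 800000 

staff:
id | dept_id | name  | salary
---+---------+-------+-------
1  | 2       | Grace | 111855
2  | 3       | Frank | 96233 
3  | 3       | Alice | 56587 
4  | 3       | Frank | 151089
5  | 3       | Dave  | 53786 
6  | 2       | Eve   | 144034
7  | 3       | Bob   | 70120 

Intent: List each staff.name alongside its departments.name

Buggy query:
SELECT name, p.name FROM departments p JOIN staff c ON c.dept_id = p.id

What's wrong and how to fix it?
Bug: Both tables have a 'name' column; the unqualified reference is ambiguous

Fix: Prefix ambiguous columns with the table alias

Corrected query:
SELECT c.name, p.name FROM departments p JOIN staff c ON c.dept_id = p.id

Result:
name  | name       
------+------------
Grace | HR         
Frank | Engineering
Alice | Engineering
Frank | Engineering
Dave  | Engineering
Eve   | HR         
Bob   | Engineering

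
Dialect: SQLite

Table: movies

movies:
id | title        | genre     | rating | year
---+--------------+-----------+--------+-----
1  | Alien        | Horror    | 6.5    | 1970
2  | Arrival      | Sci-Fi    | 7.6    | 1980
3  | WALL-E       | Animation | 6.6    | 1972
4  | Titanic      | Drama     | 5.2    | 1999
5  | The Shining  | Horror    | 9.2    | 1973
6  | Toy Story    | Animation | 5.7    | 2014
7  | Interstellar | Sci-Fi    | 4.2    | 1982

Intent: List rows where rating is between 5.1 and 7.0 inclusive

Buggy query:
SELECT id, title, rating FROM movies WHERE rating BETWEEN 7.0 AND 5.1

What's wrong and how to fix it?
Bug: BETWEEN expects the lower bound first; with 7.0 AND 5.1 the range is empty

Fix: Swap the bounds so the smaller value comes first

Corrected query:
SELECT id, title, rating FROM movies WHERE rating BETWEEN 5.1 AND 7.0

Result:
id | title     | rating
---+-----------+-------
1  | Alien     | 6.5   
3  | WALL-E    | 6.6   
4  | Titanic   | 5.2   
6  | Toy Story | 5.7   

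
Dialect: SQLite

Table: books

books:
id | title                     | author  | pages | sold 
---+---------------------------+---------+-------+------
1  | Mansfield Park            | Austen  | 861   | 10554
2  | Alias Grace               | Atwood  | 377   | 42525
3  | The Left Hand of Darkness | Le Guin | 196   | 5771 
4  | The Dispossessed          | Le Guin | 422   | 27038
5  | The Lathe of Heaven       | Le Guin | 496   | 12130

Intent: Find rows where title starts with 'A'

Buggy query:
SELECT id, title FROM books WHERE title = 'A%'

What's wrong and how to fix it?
Bug: '=' compares the literal string including the % character; pattern matching needs LIKE

Fix: Replace '=' with LIKE so 'A%' is treated as a pattern

Corrected query:
SELECT id, title FROM books WHERE title LIKE 'A%'

Result:
id | title      
---+------------
2  | Alias Grace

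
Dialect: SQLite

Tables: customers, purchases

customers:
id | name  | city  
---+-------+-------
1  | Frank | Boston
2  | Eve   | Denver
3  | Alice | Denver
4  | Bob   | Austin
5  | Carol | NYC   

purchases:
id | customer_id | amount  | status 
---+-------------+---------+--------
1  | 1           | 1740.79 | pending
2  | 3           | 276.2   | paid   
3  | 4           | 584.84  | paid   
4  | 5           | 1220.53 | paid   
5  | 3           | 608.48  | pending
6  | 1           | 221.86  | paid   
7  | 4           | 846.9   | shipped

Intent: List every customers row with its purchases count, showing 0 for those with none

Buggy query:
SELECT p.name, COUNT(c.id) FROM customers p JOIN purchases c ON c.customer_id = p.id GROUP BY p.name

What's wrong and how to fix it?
Bug: INNER JOIN drops customers rows that have no matching purchases rows

Fix: Switch to LEFT JOIN to retain unmatched parent rows

Corrected query:
SELECT p.name, COUNT(c.id) FROM customers p LEFT JOIN purchases c ON c.customer_id = p.id GROUP BY p.name

Result:
name  | COUNT(c.id)
------+------------
Alice | 2          
Bob   | 2          
Carol | 1          
Eve   | 0          
Frank | 2          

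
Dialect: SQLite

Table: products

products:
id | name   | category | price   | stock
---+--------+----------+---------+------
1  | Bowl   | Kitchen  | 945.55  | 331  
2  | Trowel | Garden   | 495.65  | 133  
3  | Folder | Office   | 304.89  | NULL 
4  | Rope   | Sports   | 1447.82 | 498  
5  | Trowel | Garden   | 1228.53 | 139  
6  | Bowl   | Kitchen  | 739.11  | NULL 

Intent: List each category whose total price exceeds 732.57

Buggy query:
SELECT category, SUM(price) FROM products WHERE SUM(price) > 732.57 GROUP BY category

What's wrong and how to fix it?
Bug: WHERE runs before GROUP BY, so aggregates aren't available there

Fix: Move the aggregate condition to a HAVING clause

Corrected query:
SELECT category, SUM(price) FROM products GROUP BY category HAVING SUM(price) > 732.57

Result:
category | SUM(price)
---------+-----------
Garden   | 1724.18   
Kitchen  | 1684.66   
Sports   | 1447.82   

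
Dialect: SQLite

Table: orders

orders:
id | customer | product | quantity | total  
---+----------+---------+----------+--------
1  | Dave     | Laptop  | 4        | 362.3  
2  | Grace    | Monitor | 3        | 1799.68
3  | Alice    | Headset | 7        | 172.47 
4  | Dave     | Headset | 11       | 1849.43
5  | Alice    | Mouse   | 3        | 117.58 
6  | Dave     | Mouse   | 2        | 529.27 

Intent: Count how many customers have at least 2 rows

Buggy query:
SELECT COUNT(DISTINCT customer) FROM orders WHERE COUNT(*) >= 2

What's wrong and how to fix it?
Bug: WHERE filters individual rows, not groups, so a group-level COUNT is invalid there

Fix: Group first with HAVING COUNT(*) >= 2, then COUNT the resulting groups

Corrected query:
SELECT COUNT(*) FROM (SELECT customer FROM orders GROUP BY customer HAVING COUNT(*) >= 2)

Result:
COUNT(*)
--------
2       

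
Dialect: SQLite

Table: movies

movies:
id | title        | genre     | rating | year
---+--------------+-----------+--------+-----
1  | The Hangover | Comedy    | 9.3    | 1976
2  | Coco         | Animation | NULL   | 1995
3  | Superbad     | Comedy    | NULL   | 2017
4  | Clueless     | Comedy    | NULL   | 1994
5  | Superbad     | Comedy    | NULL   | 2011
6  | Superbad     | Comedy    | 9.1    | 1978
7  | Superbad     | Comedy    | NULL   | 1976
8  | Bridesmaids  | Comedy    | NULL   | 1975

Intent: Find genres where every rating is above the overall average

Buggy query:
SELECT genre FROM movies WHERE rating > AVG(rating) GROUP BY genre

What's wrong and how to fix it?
Bug: AVG() is an aggregate; it can't sit directly in WHERE

Fix: Compute the overall average in a scalar subquery and compare each group's MIN against it in HAVING

Corrected query:
SELECT genre FROM movies GROUP BY genre HAVING MIN(rating) > (SELECT AVG(rating) FROM movies)

Result:
(no rows)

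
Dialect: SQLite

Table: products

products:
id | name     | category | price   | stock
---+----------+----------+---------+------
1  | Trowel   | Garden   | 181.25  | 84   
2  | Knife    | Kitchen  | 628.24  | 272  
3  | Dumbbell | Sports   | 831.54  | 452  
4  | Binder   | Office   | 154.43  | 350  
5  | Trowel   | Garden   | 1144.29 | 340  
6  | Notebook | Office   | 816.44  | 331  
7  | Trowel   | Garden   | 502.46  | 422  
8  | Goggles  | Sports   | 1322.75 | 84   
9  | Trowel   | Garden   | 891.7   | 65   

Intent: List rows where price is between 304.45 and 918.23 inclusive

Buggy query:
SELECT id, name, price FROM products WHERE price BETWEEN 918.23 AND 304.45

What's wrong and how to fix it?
Bug: The bounds are reversed; BETWEEN a AND b requires a <= b to match anything

Fix: Write BETWEEN 304.45 AND 918.23

Corrected query:
SELECT id, name, price FROM products WHERE price BETWEEN 304.45 AND 918.23

Result:
id | name     | price 
---+----------+-------
2  | Knife    | 628.24
3  | Dumbbell | 831.54
6  | Notebook | 816.44
7  | Trowel   | 502.46
9  | Trowel   | 891.7 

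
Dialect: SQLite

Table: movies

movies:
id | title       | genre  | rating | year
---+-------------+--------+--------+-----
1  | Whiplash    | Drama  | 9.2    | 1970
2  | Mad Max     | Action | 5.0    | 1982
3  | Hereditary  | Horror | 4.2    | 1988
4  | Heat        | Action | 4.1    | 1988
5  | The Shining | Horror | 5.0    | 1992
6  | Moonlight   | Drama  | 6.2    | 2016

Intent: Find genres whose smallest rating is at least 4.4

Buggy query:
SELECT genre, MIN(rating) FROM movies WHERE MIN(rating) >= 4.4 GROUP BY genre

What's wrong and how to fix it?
Bug: Aggregates like MIN are computed per group after WHERE runs

Fix: Replace WHERE with HAVING after the GROUP BY

Corrected query:
SELECT genre, MIN(rating) FROM movies GROUP BY genre HAVING MIN(rating) >= 4.4

Result:
genre | MIN(rating)
------+------------
Drama | 6.2        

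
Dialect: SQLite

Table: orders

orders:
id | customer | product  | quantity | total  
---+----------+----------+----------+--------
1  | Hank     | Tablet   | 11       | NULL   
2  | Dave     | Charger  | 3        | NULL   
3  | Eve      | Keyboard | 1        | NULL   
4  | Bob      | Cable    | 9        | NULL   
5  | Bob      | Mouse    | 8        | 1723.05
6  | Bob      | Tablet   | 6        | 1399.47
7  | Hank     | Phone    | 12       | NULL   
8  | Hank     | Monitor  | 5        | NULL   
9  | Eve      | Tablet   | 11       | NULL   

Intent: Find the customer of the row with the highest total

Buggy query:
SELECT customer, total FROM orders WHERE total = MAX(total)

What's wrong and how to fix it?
Bug: MAX(total) is an aggregate and cannot be used directly in WHERE

Fix: Use a subquery: WHERE total = (SELECT MAX(total) FROM orders)

Corrected query:
SELECT customer, total FROM orders WHERE total = (SELECT MAX(total) FROM orders)

Result:
customer | total  
---------+--------
Bob      | 1723.05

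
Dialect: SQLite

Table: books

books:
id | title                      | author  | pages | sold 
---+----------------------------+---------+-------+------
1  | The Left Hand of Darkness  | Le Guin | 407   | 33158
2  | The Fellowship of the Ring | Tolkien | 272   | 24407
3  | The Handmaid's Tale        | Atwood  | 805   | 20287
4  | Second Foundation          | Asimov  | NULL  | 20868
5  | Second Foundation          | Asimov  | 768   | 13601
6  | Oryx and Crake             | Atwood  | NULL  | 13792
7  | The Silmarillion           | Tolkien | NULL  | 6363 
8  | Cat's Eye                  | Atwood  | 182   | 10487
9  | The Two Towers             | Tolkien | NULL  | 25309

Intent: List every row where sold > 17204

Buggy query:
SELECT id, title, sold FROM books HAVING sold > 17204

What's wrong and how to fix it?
Bug: This is a non-aggregate query (no GROUP BY, no aggregates), so in SQLite the HAVING clause is invalid here; a row-level condition belongs in WHERE

Fix: Use WHERE for row-level filtering

Corrected query:
SELECT id, title, sold FROM books WHERE sold > 17204

Result:
id | title                      | sold 
---+----------------------------+------
1  | The Left Hand of Darkness  | 33158
2  | The Fellowship of the Ring | 24407
3  | The Handmaid's Tale        | 20287
4  | Second Foundation          | 20868
9  | The Two Towers             | 25309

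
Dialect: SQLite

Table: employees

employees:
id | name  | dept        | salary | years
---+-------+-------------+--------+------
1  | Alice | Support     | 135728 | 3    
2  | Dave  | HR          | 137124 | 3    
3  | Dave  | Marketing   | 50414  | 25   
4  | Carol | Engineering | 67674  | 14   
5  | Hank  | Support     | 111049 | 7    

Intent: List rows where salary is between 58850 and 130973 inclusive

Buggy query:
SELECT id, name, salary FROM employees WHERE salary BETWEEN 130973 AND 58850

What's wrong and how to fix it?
Bug: The bounds are reversed; BETWEEN a AND b requires a <= b to match anything

Fix: Write BETWEEN 58850 AND 130973

Corrected query:
SELECT id, name, salary FROM employees WHERE salary BETWEEN 58850 AND 130973

Result:
id | name  | salary
---+-------+-------
4  | Carol | 67674 
5  | Hank  | 111049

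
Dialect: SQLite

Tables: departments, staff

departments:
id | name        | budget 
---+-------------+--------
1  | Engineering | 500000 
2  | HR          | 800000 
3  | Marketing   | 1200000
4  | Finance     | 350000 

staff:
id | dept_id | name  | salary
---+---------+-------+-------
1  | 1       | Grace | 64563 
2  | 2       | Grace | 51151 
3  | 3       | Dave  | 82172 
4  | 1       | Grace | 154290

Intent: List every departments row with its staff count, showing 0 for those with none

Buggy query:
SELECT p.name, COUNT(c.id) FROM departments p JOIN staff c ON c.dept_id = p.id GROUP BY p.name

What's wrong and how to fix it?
Bug: INNER JOIN drops departments rows that have no matching staff rows

Fix: Use LEFT JOIN so parents without children still appear (COUNT(c.id) gives 0)

Corrected query:
SELECT p.name, COUNT(c.id) FROM departments p LEFT JOIN staff c ON c.dept_id = p.id GROUP BY p.name

Result:
name        | COUNT(c.id)
------------+------------
Engineering | 2          
Finance     | 0          
HR          | 1          
Marketing   | 1          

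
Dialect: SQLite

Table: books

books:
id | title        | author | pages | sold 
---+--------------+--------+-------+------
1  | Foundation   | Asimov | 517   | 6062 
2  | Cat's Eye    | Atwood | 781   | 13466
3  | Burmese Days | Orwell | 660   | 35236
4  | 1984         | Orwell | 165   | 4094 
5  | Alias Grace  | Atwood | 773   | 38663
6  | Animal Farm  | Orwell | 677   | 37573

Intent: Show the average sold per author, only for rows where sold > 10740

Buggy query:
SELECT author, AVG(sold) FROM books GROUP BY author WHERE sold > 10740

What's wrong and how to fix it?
Bug: WHERE cannot follow GROUP BY

Fix: Move the WHERE clause before GROUP BY

Corrected query:
SELECT author, AVG(sold) FROM books WHERE sold > 10740 GROUP BY author

Result:
author | AVG(sold)
-------+----------
Atwood | 26064.5  
Orwell | 36404.5  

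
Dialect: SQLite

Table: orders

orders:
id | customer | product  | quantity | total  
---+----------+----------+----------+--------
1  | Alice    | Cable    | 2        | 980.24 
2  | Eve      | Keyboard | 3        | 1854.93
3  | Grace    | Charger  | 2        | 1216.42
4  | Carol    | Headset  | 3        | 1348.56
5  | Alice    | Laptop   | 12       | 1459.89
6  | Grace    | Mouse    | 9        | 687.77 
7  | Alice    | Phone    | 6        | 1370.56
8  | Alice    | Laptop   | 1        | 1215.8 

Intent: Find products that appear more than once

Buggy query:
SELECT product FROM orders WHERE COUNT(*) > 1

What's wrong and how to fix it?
Bug: WHERE can't reference COUNT(*); aggregates are computed after WHERE

Fix: GROUP BY product, then filter groups with HAVING COUNT(*) > 1

Corrected query:
SELECT product FROM orders GROUP BY product HAVING COUNT(*) > 1

Result:
product
-------
Laptop 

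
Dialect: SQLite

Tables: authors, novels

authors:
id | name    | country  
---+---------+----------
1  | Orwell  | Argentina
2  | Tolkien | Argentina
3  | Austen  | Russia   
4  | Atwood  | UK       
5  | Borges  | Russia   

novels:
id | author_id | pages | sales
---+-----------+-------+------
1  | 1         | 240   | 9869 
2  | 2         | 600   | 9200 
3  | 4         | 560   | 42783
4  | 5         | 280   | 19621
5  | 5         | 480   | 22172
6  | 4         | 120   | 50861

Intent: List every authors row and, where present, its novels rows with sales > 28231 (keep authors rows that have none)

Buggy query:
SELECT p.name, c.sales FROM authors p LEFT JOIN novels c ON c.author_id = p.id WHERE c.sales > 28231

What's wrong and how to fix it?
Bug: A WHERE condition on the right-hand table after LEFT JOIN drops unmatched parents

Fix: Move the right-table condition into the ON clause so unmatched parents are kept

Corrected query:
SELECT p.name, c.sales FROM authors p LEFT JOIN novels c ON c.author_id = p.id AND c.sales > 28231

Result:
name    | sales
--------+------
Orwell  | NULL 
Tolkien | NULL 
Austen  | NULL 
Atwood  | 42783
Atwood  | 50861
Borges  | NULL 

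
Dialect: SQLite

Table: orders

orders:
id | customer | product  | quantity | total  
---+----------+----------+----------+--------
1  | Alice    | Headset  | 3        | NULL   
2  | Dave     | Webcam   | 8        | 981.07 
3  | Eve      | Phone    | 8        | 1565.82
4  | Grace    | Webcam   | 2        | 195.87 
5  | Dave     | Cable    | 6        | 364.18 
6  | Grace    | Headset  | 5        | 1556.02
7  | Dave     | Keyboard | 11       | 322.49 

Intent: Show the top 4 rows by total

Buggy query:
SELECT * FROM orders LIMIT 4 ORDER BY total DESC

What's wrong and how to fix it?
Bug: LIMIT must come after ORDER BY

Fix: Swap the clauses: ORDER BY first, then LIMIT

Corrected query:
SELECT * FROM orders ORDER BY total DESC LIMIT 4

Result:
id | customer | product | quantity | total  
---+----------+---------+----------+--------
3  | Eve      | Phone   | 8        | 1565.82
6  | Grace    | Headset | 5        | 1556.02
2  | Dave     | Webcam  | 8        | 981.07 
5  | Dave     | Cable   | 6        | 364.18 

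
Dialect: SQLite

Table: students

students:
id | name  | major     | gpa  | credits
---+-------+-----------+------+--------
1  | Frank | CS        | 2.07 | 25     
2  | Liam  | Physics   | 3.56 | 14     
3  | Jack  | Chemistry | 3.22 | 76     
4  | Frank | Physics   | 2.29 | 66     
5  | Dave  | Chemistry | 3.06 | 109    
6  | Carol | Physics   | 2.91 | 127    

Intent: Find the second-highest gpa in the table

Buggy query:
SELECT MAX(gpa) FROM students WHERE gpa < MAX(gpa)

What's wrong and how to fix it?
Bug: The inner MAX is an aggregate inside WHERE, which is not allowed

Fix: Put the inner MAX in a scalar subquery

Corrected query:
SELECT MAX(gpa) FROM students WHERE gpa < (SELECT MAX(gpa) FROM students)

Result:
MAX(gpa)
--------
3.22    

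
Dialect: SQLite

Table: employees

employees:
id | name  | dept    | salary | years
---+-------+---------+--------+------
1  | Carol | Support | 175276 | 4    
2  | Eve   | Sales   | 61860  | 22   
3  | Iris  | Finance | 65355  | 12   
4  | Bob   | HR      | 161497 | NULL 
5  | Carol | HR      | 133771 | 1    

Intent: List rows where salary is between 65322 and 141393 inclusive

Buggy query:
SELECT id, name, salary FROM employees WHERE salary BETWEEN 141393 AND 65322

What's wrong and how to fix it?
Bug: The bounds are reversed; BETWEEN a AND b requires a <= b to match anything

Fix: Write BETWEEN 65322 AND 141393

Corrected query:
SELECT id, name, salary FROM employees WHERE salary BETWEEN 65322 AND 141393

Result:
id | name  | salary
---+-------+-------
3  | Iris  | 65355 
5  | Carol | 133771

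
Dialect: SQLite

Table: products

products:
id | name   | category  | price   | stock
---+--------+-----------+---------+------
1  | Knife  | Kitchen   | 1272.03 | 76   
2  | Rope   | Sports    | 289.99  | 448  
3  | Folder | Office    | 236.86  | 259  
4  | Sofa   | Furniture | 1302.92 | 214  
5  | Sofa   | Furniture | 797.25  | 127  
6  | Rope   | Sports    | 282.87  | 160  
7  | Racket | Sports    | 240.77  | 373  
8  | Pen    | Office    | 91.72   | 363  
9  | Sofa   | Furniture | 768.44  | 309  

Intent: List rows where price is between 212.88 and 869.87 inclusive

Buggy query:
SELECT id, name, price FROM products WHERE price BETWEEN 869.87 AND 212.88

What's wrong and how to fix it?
Bug: The bounds are reversed; BETWEEN a AND b requires a <= b to match anything

Fix: Swap the bounds so the smaller value comes first

Corrected query:
SELECT id, name, price FROM products WHERE price BETWEEN 212.88 AND 869.87

Result:
id | name   | price 
---+--------+-------
2  | Rope   | 289.99
3  | Folder | 236.86
5  | Sofa   | 797.25
6  | Rope   | 282.87
7  | Racket | 240.77
9  | Sofa   | 768.44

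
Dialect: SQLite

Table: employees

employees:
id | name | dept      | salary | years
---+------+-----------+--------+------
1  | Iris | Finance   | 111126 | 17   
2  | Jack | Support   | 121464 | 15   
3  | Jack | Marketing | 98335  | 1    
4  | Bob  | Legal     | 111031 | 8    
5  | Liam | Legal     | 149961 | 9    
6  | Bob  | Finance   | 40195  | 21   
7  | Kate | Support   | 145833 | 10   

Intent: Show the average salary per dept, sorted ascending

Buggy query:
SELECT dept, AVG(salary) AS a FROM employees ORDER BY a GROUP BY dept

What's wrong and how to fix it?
Bug: GROUP BY must precede ORDER BY

Fix: Reorder: SELECT … FROM … GROUP BY … ORDER BY …

Corrected query:
SELECT dept, AVG(salary) AS a FROM employees GROUP BY dept ORDER BY a

Result:
dept      | a       
----------+---------
Finance   | 75660.5 
Marketing | 98335   
Legal     | 130496  
Support   | 133648.5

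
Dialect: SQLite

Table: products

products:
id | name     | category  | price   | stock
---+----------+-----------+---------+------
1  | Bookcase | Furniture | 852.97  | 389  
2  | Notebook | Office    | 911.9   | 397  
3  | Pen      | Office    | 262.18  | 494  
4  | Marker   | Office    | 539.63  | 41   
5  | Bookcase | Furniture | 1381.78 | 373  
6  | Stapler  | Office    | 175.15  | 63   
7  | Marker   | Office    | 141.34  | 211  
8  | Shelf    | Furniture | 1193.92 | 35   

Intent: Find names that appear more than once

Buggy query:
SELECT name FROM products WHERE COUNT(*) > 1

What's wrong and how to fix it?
Bug: COUNT(*) is an aggregate and cannot be used in WHERE

Fix: Group first, then use HAVING for the count condition

Corrected query:
SELECT name FROM products GROUP BY name HAVING COUNT(*) > 1

Result:
name    
--------
Bookcase
Marker  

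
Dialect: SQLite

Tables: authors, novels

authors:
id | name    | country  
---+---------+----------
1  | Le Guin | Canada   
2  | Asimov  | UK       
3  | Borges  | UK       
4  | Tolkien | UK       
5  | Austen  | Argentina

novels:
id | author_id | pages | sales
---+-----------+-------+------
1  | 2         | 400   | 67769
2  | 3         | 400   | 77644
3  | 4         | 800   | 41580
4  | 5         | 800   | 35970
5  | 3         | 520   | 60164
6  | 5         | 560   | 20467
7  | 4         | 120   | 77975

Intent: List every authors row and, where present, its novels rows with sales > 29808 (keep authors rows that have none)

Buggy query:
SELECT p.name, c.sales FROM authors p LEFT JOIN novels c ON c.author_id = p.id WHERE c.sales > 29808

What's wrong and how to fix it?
Bug: Filtering c.sales in WHERE discards the NULL rows produced by LEFT JOIN, turning it into an inner join

Fix: Put 'c.sales > 29808' in the JOIN's ON clause instead of WHERE

Corrected query:
SELECT p.name, c.sales FROM authors p LEFT JOIN novels c ON c.author_id = p.id AND c.sales > 29808

Result:
name    | sales
--------+------
Le Guin | NULL 
Asimov  | 67769
Borges  | 60164
Borges  | 77644
Tolkien | 41580
Tolkien | 77975
Austen  | 35970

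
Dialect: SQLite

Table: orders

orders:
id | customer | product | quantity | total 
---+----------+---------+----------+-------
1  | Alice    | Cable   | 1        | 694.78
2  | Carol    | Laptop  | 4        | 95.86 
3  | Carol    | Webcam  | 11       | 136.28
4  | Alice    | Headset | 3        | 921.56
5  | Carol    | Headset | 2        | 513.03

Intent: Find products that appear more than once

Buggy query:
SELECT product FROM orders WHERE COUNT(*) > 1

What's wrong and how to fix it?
Bug: COUNT(*) is an aggregate and cannot be used in WHERE

Fix: Group first, then use HAVING for the count condition

Corrected query:
SELECT product FROM orders GROUP BY product HAVING COUNT(*) > 1

Result:
product
-------
Headset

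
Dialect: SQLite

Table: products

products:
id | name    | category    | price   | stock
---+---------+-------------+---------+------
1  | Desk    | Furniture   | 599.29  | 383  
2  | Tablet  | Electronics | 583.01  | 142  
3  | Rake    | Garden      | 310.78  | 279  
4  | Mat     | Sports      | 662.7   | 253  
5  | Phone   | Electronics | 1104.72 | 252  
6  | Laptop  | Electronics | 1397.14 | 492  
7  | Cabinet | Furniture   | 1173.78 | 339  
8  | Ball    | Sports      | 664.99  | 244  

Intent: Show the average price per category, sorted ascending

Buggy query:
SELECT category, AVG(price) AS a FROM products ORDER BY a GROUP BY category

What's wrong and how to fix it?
Bug: ORDER BY appears before GROUP BY; SQL clause order requires GROUP BY first

Fix: Reorder: SELECT … FROM … GROUP BY … ORDER BY …

Corrected query:
SELECT category, AVG(price) AS a FROM products GROUP BY category ORDER BY a

Result:
category    | a      
------------+--------
Garden      | 310.78 
Sports      | 663.845
Furniture   | 886.535
Electronics | 1028.29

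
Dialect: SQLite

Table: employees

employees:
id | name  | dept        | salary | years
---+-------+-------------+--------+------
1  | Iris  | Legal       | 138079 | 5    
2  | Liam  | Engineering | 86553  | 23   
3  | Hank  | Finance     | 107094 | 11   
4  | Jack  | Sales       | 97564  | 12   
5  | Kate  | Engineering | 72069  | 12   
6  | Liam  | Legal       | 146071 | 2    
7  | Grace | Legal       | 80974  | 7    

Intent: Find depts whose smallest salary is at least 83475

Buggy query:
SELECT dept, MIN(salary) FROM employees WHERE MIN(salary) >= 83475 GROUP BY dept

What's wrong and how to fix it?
Bug: MIN() in WHERE is a misuse of aggregate

Fix: Use HAVING for the per-group MIN condition

Corrected query:
SELECT dept, MIN(salary) FROM employees GROUP BY dept HAVING MIN(salary) >= 83475

Result:
dept    | MIN(salary)
--------+------------
Finance | 107094     
Sales   | 97564      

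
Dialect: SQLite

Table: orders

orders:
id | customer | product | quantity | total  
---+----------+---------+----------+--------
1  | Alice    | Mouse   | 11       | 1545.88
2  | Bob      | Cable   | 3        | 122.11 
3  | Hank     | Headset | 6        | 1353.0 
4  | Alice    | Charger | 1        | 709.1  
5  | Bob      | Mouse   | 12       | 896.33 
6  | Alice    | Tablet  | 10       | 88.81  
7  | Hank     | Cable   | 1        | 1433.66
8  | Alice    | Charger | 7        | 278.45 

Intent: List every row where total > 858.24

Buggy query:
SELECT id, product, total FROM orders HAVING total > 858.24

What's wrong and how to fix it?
Bug: HAVING filters the output of aggregation, but this query has no GROUP BY and no aggregate functions, so SQLite rejects it (HAVING clause on a non-aggregate query); the condition here is per row

Fix: Replace HAVING with WHERE since the condition applies to individual rows

Corrected query:
SELECT id, product, total FROM orders WHERE total > 858.24

Result:
id | product | total  
---+---------+--------
1  | Mouse   | 1545.88
3  | Headset | 1353   
5  | Mouse   | 896.33 
7  | Cable   | 1433.66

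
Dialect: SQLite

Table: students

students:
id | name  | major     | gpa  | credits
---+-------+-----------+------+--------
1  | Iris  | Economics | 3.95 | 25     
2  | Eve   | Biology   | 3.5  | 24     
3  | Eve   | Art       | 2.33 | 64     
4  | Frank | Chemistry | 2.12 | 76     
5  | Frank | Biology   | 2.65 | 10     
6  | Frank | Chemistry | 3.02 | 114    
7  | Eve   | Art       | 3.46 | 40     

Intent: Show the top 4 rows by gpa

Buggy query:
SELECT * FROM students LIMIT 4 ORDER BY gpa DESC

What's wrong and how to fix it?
Bug: LIMIT must come after ORDER BY

Fix: Swap the clauses: ORDER BY first, then LIMIT

Corrected query:
SELECT * FROM students ORDER BY gpa DESC LIMIT 4

Result:
id | name  | major     | gpa  | credits
---+-------+-----------+------+--------
1  | Iris  | Economics | 3.95 | 25     
2  | Eve   | Biology   | 3.5  | 24     
7  | Eve   | Art       | 3.46 | 40     
6  | Frank | Chemistry | 3.02 | 114    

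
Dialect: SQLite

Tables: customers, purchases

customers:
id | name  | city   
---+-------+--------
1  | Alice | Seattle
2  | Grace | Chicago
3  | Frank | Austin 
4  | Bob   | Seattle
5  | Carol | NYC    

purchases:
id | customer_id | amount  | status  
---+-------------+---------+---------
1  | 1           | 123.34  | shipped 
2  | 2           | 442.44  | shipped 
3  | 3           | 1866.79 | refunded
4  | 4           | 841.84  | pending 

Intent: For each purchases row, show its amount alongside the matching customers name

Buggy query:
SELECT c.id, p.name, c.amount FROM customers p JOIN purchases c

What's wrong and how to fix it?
Bug: JOIN with no ON clause produces a cartesian product; every purchases row pairs with every customers row

Fix: Specify the join condition linking the foreign key to the parent id

Corrected query:
SELECT c.id, p.name, c.amount FROM customers p JOIN purchases c ON c.customer_id = p.id

Result:
id | name  | amount 
---+-------+--------
1  | Alice | 123.34 
2  | Grace | 442.44 
3  | Frank | 1866.79
4  | Bob   | 841.84 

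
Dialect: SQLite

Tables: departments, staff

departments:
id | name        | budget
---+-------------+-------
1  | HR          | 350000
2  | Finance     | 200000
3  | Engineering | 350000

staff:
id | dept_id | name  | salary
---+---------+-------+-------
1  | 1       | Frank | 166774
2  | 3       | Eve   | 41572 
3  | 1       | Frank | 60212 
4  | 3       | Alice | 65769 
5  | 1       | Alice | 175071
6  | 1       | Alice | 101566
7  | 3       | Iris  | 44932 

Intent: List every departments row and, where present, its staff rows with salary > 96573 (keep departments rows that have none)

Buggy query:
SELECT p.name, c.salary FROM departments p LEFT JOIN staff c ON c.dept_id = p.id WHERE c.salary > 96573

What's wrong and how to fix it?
Bug: Filtering c.salary in WHERE discards the NULL rows produced by LEFT JOIN, turning it into an inner join

Fix: Move the right-table condition into the ON clause so unmatched parents are kept

Corrected query:
SELECT p.name, c.salary FROM departments p LEFT JOIN staff c ON c.dept_id = p.id AND c.salary > 96573

Result:
name        | salary
------------+-------
HR          | 101566
HR          | 166774
HR          | 175071
Finance     | NULL  
Engineering | NULL  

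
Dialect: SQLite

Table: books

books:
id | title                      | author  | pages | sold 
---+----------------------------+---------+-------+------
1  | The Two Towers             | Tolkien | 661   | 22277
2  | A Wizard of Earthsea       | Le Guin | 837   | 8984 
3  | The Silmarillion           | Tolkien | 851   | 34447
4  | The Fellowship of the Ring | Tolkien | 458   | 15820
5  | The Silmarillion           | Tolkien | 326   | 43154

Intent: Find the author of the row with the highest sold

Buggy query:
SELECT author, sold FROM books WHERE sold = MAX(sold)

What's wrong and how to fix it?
Bug: MAX(sold) is an aggregate and cannot be used directly in WHERE

Fix: Use a subquery: WHERE sold = (SELECT MAX(sold) FROM books)

Corrected query:
SELECT author, sold FROM books WHERE sold = (SELECT MAX(sold) FROM books)

Result:
author  | sold 
--------+------
Tolkien | 43154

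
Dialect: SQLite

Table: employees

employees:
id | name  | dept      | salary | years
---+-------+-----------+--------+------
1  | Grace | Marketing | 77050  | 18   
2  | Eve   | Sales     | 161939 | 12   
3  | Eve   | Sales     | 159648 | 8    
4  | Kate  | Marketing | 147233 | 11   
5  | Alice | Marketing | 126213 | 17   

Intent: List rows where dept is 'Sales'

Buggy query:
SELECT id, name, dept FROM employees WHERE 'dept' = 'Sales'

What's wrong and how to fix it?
Bug: 'dept' in single quotes is a string literal, not the column; the comparison is literal-vs-literal and never true

Fix: Reference the column as dept without single quotes

Corrected query:
SELECT id, name, dept FROM employees WHERE dept = 'Sales'

Result:
id | name | dept 
---+------+------
2  | Eve  | Sales
3  | Eve  | Sales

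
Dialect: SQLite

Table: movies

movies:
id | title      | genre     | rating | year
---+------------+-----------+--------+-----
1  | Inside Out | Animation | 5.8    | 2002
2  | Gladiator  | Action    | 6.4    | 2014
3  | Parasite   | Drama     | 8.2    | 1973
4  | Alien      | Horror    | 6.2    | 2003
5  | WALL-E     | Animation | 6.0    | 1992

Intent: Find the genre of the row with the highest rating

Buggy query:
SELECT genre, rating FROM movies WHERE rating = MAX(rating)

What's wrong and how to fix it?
Bug: WHERE is evaluated per row; an aggregate over the whole table isn't defined there

Fix: Wrap MAX in a scalar subquery so WHERE compares against a single value

Corrected query:
SELECT genre, rating FROM movies WHERE rating = (SELECT MAX(rating) FROM movies)

Result:
genre | rating
------+-------
Drama | 8.2   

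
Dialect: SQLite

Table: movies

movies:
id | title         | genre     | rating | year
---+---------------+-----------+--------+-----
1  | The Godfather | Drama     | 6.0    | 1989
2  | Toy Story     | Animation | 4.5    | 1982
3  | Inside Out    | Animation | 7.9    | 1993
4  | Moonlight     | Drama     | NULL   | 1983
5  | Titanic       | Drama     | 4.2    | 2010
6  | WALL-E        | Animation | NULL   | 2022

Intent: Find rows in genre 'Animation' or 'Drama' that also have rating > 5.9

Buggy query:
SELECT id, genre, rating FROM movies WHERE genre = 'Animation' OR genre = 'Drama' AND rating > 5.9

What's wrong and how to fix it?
Bug: Without parentheses, AND is evaluated before OR, so the rating filter only applies to the 'Drama' branch

Fix: Add parentheses around the OR so the AND applies to both alternatives

Corrected query:
SELECT id, genre, rating FROM movies WHERE (genre = 'Animation' OR genre = 'Drama') AND rating > 5.9

Result:
id | genre     | rating
---+-----------+-------
1  | Drama     | 6     
3  | Animation | 7.9   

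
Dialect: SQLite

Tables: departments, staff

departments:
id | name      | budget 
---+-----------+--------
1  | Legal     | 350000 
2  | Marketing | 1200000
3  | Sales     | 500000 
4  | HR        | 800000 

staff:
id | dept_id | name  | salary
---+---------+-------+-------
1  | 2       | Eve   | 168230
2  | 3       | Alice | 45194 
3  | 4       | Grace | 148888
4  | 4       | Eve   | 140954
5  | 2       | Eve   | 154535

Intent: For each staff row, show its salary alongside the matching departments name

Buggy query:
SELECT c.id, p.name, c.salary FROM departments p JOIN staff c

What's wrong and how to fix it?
Bug: JOIN with no ON clause produces a cartesian product; every staff row pairs with every departments row

Fix: Add ON c.dept_id = p.id to the JOIN

Corrected query:
SELECT c.id, p.name, c.salary FROM departments p JOIN staff c ON c.dept_id = p.id

Result:
id | name      | salary
---+-----------+-------
1  | Marketing | 168230
2  | Sales     | 45194 
3  | HR        | 148888
4  | HR        | 140954
5  | Marketing | 154535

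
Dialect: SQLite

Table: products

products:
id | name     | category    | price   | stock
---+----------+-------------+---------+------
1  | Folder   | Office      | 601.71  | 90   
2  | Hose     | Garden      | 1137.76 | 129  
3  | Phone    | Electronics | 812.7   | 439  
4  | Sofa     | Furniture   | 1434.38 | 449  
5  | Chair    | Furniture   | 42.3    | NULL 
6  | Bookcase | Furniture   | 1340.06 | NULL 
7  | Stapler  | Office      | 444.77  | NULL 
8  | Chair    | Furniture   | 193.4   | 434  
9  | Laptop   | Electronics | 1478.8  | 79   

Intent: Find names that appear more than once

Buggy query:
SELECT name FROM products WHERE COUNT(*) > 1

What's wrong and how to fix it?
Bug: COUNT(*) is an aggregate and cannot be used in WHERE

Fix: Group first, then use HAVING for the count condition

Corrected query:
SELECT name FROM products GROUP BY name HAVING COUNT(*) > 1

Result:
name 
-----
Chair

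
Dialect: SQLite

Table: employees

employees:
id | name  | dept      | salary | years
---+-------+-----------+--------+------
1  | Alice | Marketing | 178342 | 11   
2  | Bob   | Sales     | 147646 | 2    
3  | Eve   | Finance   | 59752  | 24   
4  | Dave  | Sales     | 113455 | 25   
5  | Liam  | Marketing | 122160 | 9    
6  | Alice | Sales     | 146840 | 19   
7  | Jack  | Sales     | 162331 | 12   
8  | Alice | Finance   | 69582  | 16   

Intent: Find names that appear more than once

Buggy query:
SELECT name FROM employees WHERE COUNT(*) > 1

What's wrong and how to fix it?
Bug: COUNT(*) is an aggregate and cannot be used in WHERE

Fix: Group first, then use HAVING for the count condition

Corrected query:
SELECT name FROM employees GROUP BY name HAVING COUNT(*) > 1

Result:
name 
-----
Alice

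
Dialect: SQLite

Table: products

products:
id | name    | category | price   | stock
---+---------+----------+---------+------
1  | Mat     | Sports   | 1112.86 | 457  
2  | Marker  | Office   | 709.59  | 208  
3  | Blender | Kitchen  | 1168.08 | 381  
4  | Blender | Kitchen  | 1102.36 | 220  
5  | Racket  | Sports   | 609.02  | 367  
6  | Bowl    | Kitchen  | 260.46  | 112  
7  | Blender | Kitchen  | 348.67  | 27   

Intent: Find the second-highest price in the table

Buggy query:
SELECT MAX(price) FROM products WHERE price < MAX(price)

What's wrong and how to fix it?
Bug: The inner MAX is an aggregate inside WHERE, which is not allowed

Fix: Compute the overall MAX in a subquery, then take MAX of rows below it

Corrected query:
SELECT MAX(price) FROM products WHERE price < (SELECT MAX(price) FROM products)

Result:
MAX(price)
----------
1112.86   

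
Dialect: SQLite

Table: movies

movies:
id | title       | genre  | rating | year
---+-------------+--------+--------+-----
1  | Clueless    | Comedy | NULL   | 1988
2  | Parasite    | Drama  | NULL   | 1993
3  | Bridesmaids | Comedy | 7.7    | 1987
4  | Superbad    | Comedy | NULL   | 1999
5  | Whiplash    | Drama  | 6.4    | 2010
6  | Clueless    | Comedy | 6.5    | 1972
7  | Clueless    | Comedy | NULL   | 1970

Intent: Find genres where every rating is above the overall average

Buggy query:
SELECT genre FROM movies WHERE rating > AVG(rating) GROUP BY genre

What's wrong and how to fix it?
Bug: WHERE evaluates per row before aggregation, so AVG() is unavailable

Fix: Compute the overall average in a scalar subquery and compare each group's MIN against it in HAVING

Corrected query:
SELECT genre FROM movies GROUP BY genre HAVING MIN(rating) > (SELECT AVG(rating) FROM movies)

Result:
(no rows)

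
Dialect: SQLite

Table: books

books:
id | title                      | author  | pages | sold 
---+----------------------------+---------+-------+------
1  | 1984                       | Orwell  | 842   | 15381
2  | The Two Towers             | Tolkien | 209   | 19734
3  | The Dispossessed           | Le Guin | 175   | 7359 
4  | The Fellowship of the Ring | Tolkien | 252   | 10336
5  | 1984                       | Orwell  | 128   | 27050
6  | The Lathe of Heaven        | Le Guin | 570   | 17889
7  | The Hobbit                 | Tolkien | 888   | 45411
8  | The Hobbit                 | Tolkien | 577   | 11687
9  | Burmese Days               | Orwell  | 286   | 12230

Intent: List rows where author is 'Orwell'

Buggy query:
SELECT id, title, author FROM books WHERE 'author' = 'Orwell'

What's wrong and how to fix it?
Bug: Single quotes denote string literals in SQL; the column name is being compared as a constant string

Fix: Reference the column as author without single quotes

Corrected query:
SELECT id, title, author FROM books WHERE author = 'Orwell'

Result:
id | title        | author
---+--------------+-------
1  | 1984         | Orwell
5  | 1984         | Orwell
9  | Burmese Days | Orwell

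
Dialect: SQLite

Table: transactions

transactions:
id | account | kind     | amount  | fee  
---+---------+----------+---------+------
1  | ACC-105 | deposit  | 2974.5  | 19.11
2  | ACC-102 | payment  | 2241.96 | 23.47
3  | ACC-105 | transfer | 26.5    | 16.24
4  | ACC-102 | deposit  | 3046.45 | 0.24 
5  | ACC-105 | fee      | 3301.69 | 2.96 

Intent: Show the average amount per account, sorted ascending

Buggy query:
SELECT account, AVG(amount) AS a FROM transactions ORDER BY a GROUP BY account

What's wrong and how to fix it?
Bug: ORDER BY appears before GROUP BY; SQL clause order requires GROUP BY first

Fix: Reorder: SELECT … FROM … GROUP BY … ORDER BY …

Corrected query:
SELECT account, AVG(amount) AS a FROM transactions GROUP BY account ORDER BY a

Result:
account | a          
--------+------------
ACC-105 | 2100.896667
ACC-102 | 2644.205   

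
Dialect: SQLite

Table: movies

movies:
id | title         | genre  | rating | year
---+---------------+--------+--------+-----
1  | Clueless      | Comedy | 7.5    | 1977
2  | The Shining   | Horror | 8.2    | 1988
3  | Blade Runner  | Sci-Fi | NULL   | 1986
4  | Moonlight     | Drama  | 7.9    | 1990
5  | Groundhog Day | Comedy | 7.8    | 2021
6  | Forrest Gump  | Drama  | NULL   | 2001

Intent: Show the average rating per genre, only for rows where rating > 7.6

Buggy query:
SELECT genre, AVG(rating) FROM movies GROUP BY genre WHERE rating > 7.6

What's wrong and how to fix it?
Bug: WHERE cannot follow GROUP BY

Fix: Move the WHERE clause before GROUP BY

Corrected query:
SELECT genre, AVG(rating) FROM movies WHERE rating > 7.6 GROUP BY genre

Result:
genre  | AVG(rating)
-------+------------
Comedy | 7.8        
Drama  | 7.9        
Horror | 8.2        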